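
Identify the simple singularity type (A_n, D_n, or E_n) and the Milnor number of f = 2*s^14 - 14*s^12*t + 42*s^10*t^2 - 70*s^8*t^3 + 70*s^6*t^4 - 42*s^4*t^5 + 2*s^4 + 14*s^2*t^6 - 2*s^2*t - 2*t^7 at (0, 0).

Type D_{8}, Milnor number mu = 8.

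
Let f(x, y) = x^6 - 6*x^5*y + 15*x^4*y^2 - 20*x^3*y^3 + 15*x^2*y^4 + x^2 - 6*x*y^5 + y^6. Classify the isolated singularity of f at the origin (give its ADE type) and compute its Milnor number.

Type A_5, Milnor number mu = 5.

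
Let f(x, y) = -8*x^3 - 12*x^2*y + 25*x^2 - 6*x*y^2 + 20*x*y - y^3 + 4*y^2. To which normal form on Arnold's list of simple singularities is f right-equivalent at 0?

A2

The Hessian of f at 0 is [[50, 20], [20, 8]] with rank 1, so corank 1. A Groebner basis of the Jacobian ideal J(f) in C{x,y} is {y^2, x + 2*y/5}; counting standard monomials gives mu = 2. Corank 1: A-series; mu = 2 gives A_2.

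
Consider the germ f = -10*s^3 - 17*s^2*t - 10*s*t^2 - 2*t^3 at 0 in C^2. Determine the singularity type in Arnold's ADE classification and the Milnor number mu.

Type D4, Milnor number mu = 4.

The Hessian of f at 0 has rank 0. Corank 2; j^3 = -(2*s + t)*(5*s^2 + 6*s*t + 2*t^2) splits into three distinct lines over C (the quadratic factor has nonzero discriminant), so D_4.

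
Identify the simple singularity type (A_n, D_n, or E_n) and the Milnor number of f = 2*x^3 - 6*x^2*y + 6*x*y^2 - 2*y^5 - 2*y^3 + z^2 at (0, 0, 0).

Type E_{8}, Milnor number mu = 8.

The Hessian of f at 0 is [[0, 0, 0], [0, 0, 0], [0, 0, 2]] with rank 1, so corank 2. A Groebner basis of the Jacobian ideal J(f) in C{x,y,z} is {y^4, x^2 - 2*x*y + y^2, z}; counting standard monomials gives mu = 8. Corank 2; j^3 = 2*(x - y)^3 is a perfect cube, so E-series; the 5-jet and mu = 8 give E_8.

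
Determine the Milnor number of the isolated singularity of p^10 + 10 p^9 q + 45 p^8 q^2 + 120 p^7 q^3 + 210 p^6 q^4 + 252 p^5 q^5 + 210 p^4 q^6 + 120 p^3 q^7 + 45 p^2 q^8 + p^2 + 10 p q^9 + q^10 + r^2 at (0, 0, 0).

9

The Hessian of f at 0 has rank 2. Corank 1: A-series; mu = 9 gives A_9.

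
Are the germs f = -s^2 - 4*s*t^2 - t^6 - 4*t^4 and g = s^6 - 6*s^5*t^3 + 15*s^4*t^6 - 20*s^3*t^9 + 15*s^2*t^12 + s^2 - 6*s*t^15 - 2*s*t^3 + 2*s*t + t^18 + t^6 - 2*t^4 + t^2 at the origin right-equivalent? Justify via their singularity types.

Yes.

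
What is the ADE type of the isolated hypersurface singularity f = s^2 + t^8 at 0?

A_7

The Hessian of f at 0 is [[2, 0], [0, 0]] with rank 1, so corank 1. A Groebner basis of the Jacobian ideal J(f) in C{s,t} is {t^7, s}; counting standard monomials gives mu = 7. Corank 1: A-series; mu = 7 gives A_7.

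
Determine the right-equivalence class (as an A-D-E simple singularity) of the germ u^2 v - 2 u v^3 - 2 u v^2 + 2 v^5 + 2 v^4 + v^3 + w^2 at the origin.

D_{6}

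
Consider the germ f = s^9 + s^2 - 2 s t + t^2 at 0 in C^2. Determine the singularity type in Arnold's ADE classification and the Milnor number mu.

Type A_{8}, Milnor number mu = 8.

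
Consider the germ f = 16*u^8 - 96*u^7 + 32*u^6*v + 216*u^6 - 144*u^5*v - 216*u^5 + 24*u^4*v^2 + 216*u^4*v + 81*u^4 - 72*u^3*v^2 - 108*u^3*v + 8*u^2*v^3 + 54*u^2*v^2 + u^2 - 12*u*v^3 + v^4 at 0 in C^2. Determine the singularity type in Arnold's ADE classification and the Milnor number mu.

Type A_{3}, Milnor number mu = 3.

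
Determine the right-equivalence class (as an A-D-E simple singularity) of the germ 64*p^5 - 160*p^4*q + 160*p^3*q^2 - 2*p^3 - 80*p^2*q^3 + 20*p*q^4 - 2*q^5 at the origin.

E8

The Hessian of f at 0 has rank 0. Corank 2; j^3 = -2*p^3 is a perfect cube, so E-series; the 5-jet and mu = 8 give E_8.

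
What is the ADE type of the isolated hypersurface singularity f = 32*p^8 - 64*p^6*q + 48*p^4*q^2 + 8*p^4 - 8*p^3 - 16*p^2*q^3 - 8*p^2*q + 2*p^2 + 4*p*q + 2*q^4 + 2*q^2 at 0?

A_3

The Hessian of f at 0 has rank 1. Corank 1: A-series; mu = 3 gives A_3.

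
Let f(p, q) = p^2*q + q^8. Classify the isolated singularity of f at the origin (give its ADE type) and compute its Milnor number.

Type D9, Milnor number mu = 9.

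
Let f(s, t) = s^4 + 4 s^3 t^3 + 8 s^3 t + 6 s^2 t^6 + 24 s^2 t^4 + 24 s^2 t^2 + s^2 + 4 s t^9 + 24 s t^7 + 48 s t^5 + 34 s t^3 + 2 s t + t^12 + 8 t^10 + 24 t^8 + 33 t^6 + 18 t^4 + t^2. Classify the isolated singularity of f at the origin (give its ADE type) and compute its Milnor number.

The Hessian of f at 0 has rank 1. Corank 1: A-series; mu = 3 gives A_3.

Type A3, Milnor number mu = 3.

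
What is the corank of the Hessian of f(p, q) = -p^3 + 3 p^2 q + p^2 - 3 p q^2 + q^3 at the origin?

1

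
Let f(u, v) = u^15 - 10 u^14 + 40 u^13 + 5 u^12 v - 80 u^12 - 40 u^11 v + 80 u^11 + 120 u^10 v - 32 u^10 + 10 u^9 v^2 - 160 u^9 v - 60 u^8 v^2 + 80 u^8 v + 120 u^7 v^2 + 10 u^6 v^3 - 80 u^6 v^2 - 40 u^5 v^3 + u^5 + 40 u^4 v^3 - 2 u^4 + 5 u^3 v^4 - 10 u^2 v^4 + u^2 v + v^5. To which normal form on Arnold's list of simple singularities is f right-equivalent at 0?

D_{6}

The Hessian of f at 0 is [[0, 0], [0, 0]] with rank 0, so corank 2. A Groebner basis of the Jacobian ideal J(f) in C{u,v} is {u^2/5 + v^4, u^3, u*v}; counting standard monomials gives mu = 6. Corank 2; j^3 = u^2*v has shape L^2 M (L != M), so D-series; mu = 6 gives D_6.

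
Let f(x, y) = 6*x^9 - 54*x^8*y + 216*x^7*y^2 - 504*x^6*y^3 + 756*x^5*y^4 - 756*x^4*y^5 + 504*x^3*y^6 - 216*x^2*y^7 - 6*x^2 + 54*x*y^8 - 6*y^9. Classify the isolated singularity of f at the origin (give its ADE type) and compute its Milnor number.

Type A8, Milnor number mu = 8.

The Hessian of f at 0 has rank 1. Corank 1: A-series; mu = 8 gives A_8.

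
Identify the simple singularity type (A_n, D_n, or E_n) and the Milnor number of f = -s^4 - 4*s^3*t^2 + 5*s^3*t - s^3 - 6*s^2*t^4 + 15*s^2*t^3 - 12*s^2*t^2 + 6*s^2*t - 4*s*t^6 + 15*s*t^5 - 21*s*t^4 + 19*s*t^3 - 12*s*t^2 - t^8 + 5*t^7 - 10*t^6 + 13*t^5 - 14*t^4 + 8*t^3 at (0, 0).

Type E7, Milnor number mu = 7.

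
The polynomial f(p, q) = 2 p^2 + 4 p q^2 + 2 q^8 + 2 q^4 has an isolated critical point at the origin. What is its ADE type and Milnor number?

Type A7, Milnor number mu = 7.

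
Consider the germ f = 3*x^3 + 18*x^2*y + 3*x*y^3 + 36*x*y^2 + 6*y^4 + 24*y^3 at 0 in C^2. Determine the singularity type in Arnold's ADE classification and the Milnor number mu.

Type E_{7}, Milnor number mu = 7.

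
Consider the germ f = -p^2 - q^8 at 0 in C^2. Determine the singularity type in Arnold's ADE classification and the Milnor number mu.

The Hessian of f at 0 is [[-2, 0], [0, 0]] with rank 1, so corank 1. A Groebner basis of the Jacobian ideal J(f) in C{p,q} is {q^7, p}; counting standard monomials gives mu = 7. Corank 1: A-series; mu = 7 gives A_7.

Type A7, Milnor number mu = 7.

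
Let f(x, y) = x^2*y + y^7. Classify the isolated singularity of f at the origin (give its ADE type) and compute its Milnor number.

The Hessian of f at 0 has rank 0. Corank 2; j^3 = x^2*y has shape L^2 M (L != M), so D-series; mu = 8 gives D_8.

Type D_{8}, Milnor number mu = 8.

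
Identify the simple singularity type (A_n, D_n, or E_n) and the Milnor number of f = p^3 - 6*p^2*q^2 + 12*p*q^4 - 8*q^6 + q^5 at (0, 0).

Type E_{8}, Milnor number mu = 8.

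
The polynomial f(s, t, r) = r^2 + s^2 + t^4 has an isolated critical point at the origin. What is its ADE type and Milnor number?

Type A3, Milnor number mu = 3.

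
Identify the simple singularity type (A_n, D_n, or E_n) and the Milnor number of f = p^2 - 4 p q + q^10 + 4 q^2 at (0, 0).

Type A_{9}, Milnor number mu = 9.

The Hessian of f at 0 has rank 1. Corank 1: A-series; mu = 9 gives A_9.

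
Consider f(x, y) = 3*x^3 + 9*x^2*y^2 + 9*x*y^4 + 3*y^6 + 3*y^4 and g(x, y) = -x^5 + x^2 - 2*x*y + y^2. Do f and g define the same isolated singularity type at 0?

No.

The Hessian of f at 0 has rank 0. Corank 2; j^3 = 3*x^3 is a perfect cube, so E-series; the 4-jet and mu = 6 give E_6. The Hessian of g at 0 has rank 1. Corank 1: A-series; mu = 4 gives A_4. f is E_6 but g is A_4, hence not right-equivalent.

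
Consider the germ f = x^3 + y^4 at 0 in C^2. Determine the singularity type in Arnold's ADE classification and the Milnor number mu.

Type E_6, Milnor number mu = 6.

The Hessian of f at 0 is [[0, 0], [0, 0]] with rank 0, so corank 2. A Groebner basis of the Jacobian ideal J(f) in C{x,y} is {y^3, x^2}; counting standard monomials gives mu = 6. Corank 2; j^3 = x^3 is a perfect cube, so E-series; the 4-jet and mu = 6 give E_6.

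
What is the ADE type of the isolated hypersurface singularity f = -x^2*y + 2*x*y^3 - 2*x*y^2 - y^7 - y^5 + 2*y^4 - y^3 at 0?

D_{8}

The Hessian of f at 0 has rank 0. Corank 2; j^3 = -y*(x + y)^2 has shape L^2 M (L != M), so D-series; mu = 8 gives D_8.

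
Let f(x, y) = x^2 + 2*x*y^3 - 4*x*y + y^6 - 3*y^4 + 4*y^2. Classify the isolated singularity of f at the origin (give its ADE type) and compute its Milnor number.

Type A_{3}, Milnor number mu = 3.

The Hessian of f at 0 has rank 1. Corank 1: A-series; mu = 3 gives A_3.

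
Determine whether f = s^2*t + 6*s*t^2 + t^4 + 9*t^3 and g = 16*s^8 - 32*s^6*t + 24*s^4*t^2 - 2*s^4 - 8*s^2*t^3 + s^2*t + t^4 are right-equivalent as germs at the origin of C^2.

Yes.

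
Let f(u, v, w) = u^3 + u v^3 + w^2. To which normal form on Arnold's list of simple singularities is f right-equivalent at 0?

E_7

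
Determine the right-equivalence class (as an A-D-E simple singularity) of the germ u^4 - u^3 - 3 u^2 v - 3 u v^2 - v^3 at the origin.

The Hessian of f at 0 is [[0, 0], [0, 0]] with rank 0, so corank 2. A Groebner basis of the Jacobian ideal J(f) in C{u,v} is {v^4, u*v^2 + 2*v^3/3, u^2 + 2*u*v + v^2}; counting standard monomials gives mu = 6. Corank 2; j^3 = -(u + v)^3 is a perfect cube, so E-series; the 4-jet and mu = 6 give E_6.

E6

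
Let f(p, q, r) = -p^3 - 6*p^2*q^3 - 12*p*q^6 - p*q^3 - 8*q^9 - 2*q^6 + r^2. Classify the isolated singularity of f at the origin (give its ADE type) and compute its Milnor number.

Type E_7, Milnor number mu = 7.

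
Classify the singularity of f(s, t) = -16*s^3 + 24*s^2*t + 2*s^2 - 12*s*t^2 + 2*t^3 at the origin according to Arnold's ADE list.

A_{2}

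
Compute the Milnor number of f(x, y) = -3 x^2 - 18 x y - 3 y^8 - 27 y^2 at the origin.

7

The Hessian of f at 0 is [[-6, -18], [-18, -54]] with rank 1, so corank 1. A Groebner basis of the Jacobian ideal J(f) in C{x,y} is {y^7, x + 3*y}; counting standard monomials gives mu = 7. Corank 1: A-series; mu = 7 gives A_7.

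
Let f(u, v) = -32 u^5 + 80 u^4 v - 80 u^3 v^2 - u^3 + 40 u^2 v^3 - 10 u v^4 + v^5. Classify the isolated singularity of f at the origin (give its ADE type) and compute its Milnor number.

Type E8, Milnor number mu = 8.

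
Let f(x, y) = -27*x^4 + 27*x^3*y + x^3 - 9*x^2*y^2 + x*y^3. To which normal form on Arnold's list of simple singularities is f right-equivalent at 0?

E_7

The Hessian of f at 0 has rank 0. Corank 2; j^3 = x^3 is a perfect cube, so E-series; the 4-jet and mu = 7 give E_7.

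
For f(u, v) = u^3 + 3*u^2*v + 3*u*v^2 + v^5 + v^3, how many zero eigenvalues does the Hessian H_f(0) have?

2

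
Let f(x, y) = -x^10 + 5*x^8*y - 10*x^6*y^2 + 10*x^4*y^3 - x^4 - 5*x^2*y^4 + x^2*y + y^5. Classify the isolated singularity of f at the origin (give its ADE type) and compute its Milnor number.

The Hessian of f at 0 is [[0, 0], [0, 0]] with rank 0, so corank 2. A Groebner basis of the Jacobian ideal J(f) in C{x,y} is {x^2/5 + y^4, x^3, x*y}; counting standard monomials gives mu = 6. Corank 2; j^3 = x^2*y has shape L^2 M (L != M), so D-series; mu = 6 gives D_6.

Type D6, Milnor number mu = 6.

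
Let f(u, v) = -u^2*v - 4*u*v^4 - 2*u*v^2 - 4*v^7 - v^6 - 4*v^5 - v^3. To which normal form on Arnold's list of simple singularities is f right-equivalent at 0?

The Hessian of f at 0 has rank 0. Corank 2; j^3 = -v*(u + v)^2 has shape L^2 M (L != M), so D-series; mu = 7 gives D_7.

D_7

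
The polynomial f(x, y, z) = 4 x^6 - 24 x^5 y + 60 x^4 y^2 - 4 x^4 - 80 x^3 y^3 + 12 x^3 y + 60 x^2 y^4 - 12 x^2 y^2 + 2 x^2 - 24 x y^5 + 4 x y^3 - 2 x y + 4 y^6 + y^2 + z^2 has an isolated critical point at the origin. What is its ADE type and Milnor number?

Type A1, Milnor number mu = 1.

The Hessian of f at 0 has rank 3. Corank 0: nondegenerate Morse point, so A_1.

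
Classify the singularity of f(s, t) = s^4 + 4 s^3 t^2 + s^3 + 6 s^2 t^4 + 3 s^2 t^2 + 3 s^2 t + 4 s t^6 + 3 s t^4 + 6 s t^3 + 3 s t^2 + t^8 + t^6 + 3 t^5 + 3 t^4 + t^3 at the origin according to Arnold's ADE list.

The Hessian of f at 0 is [[0, 0], [0, 0]] with rank 0, so corank 2. A Groebner basis of the Jacobian ideal J(f) in C{s,t} is {s^3, s^2*t + s^2/2 + s*t + t^2/2, -s^2 + s*t^2 - 2*s*t - t^2, 3*s^2/2 + 3*s*t + t^3 + 3*t^2/2}; counting standard monomials gives mu = 6. Corank 2; j^3 = (s + t)^3 is a perfect cube, so E-series; the 4-jet and mu = 6 give E_6.

E_{6}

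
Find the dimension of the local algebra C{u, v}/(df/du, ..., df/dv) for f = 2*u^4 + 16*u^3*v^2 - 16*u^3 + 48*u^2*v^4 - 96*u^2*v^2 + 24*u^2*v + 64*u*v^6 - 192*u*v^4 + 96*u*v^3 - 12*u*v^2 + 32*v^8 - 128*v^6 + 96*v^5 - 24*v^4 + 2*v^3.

6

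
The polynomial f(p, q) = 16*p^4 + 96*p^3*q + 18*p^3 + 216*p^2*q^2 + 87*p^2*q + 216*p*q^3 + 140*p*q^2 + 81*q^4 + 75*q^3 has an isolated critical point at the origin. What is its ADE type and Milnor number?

Type D_5, Milnor number mu = 5.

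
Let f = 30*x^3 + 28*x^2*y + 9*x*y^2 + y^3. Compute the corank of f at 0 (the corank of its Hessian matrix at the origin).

Hessian at 0 has rank 0.

2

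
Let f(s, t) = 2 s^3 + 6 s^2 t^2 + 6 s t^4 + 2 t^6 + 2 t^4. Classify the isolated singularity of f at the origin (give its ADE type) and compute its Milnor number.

Type E_{6}, Milnor number mu = 6.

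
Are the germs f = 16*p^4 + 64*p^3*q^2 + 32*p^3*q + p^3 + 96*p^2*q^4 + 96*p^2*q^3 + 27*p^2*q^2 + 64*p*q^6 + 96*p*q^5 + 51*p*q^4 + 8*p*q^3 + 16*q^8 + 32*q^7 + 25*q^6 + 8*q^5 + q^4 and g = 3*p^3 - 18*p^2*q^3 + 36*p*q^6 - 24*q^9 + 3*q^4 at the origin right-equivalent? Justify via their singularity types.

The Hessian of f at 0 has rank 0. Corank 2; j^3 = p^3 is a perfect cube, so E-series; the 4-jet and mu = 6 give E_6. The Hessian of g at 0 has rank 0. Corank 2; j^3 = 3*p^3 is a perfect cube, so E-series; the 4-jet and mu = 6 give E_6. Both have type E_6, hence right-equivalent.

Yes.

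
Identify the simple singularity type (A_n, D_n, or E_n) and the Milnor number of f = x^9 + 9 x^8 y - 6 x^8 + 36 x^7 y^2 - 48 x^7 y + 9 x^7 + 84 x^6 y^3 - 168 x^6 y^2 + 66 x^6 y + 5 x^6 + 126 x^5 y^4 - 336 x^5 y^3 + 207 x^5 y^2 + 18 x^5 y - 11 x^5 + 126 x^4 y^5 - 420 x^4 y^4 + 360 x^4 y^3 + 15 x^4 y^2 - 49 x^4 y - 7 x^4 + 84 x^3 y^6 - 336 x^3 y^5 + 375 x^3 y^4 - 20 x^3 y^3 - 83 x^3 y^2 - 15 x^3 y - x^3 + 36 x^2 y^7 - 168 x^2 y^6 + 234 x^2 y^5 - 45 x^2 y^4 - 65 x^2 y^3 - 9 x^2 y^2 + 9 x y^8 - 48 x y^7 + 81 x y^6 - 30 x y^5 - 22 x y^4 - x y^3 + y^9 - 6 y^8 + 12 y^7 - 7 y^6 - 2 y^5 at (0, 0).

Type E_7, Milnor number mu = 7.

The Hessian of f at 0 has rank 0. Corank 2; j^3 = -x^3 is a perfect cube, so E-series; the 4-jet and mu = 7 give E_7.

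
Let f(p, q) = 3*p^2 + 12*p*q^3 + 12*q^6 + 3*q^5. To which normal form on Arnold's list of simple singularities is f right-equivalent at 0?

The Hessian of f at 0 has rank 1. Corank 1: A-series; mu = 4 gives A_4.

A_4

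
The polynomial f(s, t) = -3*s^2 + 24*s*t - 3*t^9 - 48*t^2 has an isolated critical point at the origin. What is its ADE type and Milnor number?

The Hessian of f at 0 has rank 1. Corank 1: A-series; mu = 8 gives A_8.

Type A_{8}, Milnor number mu = 8.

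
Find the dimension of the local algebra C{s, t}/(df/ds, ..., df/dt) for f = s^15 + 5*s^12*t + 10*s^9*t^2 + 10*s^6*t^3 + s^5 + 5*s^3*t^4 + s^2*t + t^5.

6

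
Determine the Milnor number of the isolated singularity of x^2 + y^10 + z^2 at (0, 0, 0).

The Hessian of f at 0 is [[2, 0, 0], [0, 0, 0], [0, 0, 2]] with rank 2, so corank 1. A Groebner basis of the Jacobian ideal J(f) in C{x,y,z} is {y^9, x, z}; counting standard monomials gives mu = 9. Corank 1: A-series; mu = 9 gives A_9.

9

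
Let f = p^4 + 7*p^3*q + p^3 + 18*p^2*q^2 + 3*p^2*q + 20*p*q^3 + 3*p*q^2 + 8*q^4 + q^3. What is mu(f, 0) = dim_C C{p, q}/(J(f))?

The Hessian of f at 0 is [[0, 0], [0, 0]] with rank 0, so corank 2. A Groebner basis of the Jacobian ideal J(f) in C{p,q} is {3*p^2 + 6*p*q + q^4 + q^3 + 3*q^2, p^3 + 9*p^2 + 18*p*q + 4*q^3 + 9*q^2, p^2*q - 5*p^2 - 10*p*q - 8*q^3/3 - 5*q^2, 2*p^2 + p*q^2 + 4*p*q + 5*q^3/3 + 2*q^2}; counting standard monomials gives mu = 7. Corank 2; j^3 = (p + q)^3 is a perfect cube, so E-series; the 4-jet and mu = 7 give E_7.

7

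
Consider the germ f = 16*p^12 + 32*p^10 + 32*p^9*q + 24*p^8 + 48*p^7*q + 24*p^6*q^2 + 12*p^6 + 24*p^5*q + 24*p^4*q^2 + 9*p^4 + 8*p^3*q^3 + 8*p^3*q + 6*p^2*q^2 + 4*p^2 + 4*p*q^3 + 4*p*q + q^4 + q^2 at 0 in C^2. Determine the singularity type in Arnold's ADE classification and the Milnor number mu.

The Hessian of f at 0 is [[8, 4], [4, 2]] with rank 1, so corank 1. A Groebner basis of the Jacobian ideal J(f) in C{p,q} is {q^3, p + q/2}; counting standard monomials gives mu = 3. Corank 1: A-series; mu = 3 gives A_3.

Type A_3, Milnor number mu = 3.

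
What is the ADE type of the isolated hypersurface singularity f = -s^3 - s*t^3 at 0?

E_7

The Hessian of f at 0 has rank 0. Corank 2; j^3 = -s^3 is a perfect cube, so E-series; the 4-jet and mu = 7 give E_7.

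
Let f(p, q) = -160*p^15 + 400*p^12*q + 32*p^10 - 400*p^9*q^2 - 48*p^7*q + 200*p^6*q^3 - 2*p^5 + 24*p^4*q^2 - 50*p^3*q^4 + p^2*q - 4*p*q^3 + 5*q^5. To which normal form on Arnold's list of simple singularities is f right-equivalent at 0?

The Hessian of f at 0 is [[0, 0], [0, 0]] with rank 0, so corank 2. A Groebner basis of the Jacobian ideal J(f) in C{p,q} is {p^3, p^2*q, 2*p^2 + p*q^2, -p*q/2 + q^3}; counting standard monomials gives mu = 6. Corank 2; j^3 = p^2*q has shape L^2 M (L != M), so D-series; mu = 6 gives D_6.

D6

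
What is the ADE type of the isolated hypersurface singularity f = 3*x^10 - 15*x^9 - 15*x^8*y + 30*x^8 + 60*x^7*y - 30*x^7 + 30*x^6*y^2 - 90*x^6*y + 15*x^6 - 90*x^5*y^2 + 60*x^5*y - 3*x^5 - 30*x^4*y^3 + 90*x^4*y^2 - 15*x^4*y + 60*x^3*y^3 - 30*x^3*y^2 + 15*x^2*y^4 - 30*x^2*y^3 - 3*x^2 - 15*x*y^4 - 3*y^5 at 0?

A_{4}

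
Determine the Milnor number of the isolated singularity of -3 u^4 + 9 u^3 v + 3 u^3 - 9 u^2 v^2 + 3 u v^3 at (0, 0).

7

The Hessian of f at 0 has rank 0. Corank 2; j^3 = 3*u^3 is a perfect cube, so E-series; the 4-jet and mu = 7 give E_7.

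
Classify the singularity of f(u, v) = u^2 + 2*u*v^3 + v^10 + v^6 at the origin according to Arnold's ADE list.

A_{9}

The Hessian of f at 0 is [[2, 0], [0, 0]] with rank 1, so corank 1. A Groebner basis of the Jacobian ideal J(f) in C{u,v} is {u^3, u + v^3}; counting standard monomials gives mu = 9. Corank 1: A-series; mu = 9 gives A_9.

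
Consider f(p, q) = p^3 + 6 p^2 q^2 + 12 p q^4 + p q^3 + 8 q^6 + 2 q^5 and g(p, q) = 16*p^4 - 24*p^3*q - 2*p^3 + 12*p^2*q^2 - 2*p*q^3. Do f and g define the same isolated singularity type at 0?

Yes.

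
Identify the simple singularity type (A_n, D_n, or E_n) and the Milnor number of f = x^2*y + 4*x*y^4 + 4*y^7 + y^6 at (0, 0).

Type D_{7}, Milnor number mu = 7.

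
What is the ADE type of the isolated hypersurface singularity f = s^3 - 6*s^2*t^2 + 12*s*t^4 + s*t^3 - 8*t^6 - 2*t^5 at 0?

E_{7}

The Hessian of f at 0 has rank 0. Corank 2; j^3 = s^3 is a perfect cube, so E-series; the 4-jet and mu = 7 give E_7.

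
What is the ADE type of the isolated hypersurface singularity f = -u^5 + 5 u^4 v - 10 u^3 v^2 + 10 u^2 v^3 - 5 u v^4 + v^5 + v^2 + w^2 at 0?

A_4

The Hessian of f at 0 has rank 2. Corank 1: A-series; mu = 4 gives A_4.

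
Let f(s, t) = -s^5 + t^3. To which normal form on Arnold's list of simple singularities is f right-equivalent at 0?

E_8

The Hessian of f at 0 has rank 0. Corank 2; j^3 = t^3 is a perfect cube, so E-series; the 5-jet and mu = 8 give E_8.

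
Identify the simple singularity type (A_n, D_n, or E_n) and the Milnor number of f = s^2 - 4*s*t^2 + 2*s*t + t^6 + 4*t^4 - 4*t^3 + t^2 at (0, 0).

The Hessian of f at 0 has rank 1. Corank 1: A-series; mu = 5 gives A_5.

Type A_{5}, Milnor number mu = 5.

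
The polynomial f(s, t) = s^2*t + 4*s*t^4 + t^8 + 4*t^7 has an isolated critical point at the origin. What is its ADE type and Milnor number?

Type D_{9}, Milnor number mu = 9.

The Hessian of f at 0 has rank 0. Corank 2; j^3 = s^2*t has shape L^2 M (L != M), so D-series; mu = 9 gives D_9.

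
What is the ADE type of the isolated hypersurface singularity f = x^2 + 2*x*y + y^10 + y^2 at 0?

A_9

The Hessian of f at 0 has rank 1. Corank 1: A-series; mu = 9 gives A_9.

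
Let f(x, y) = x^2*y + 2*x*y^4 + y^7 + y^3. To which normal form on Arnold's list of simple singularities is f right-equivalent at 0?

D_4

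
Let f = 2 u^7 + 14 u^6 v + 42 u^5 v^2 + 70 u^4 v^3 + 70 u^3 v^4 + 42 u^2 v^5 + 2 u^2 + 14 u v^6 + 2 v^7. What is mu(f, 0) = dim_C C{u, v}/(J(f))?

6

The Hessian of f at 0 is [[4, 0], [0, 0]] with rank 1, so corank 1. A Groebner basis of the Jacobian ideal J(f) in C{u,v} is {v^6, u}; counting standard monomials gives mu = 6. Corank 1: A-series; mu = 6 gives A_6.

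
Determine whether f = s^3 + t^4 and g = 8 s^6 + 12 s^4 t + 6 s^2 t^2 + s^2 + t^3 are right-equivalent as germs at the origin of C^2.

The Hessian of f at 0 has rank 0. Corank 2; j^3 = s^3 is a perfect cube, so E-series; the 4-jet and mu = 6 give E_6. The Hessian of g at 0 has rank 1. Corank 1: A-series; mu = 2 gives A_2. f is E_6 but g is A_2, hence not right-equivalent.

No.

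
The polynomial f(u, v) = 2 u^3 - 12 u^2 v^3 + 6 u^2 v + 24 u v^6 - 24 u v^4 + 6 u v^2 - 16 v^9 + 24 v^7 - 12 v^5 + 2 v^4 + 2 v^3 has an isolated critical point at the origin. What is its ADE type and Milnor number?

The Hessian of f at 0 has rank 0. Corank 2; j^3 = 2*(u + v)^3 is a perfect cube, so E-series; the 4-jet and mu = 6 give E_6.

Type E_6, Milnor number mu = 6.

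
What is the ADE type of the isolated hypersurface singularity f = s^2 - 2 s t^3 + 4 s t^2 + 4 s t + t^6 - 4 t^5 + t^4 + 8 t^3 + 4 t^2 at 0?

A3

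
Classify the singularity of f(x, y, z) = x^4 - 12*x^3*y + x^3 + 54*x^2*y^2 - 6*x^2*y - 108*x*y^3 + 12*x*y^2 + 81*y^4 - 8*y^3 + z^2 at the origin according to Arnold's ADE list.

E_{6}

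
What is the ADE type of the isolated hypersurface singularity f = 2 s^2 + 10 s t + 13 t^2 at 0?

A1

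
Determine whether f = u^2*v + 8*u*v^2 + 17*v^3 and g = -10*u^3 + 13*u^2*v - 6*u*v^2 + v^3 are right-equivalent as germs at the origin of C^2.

The Hessian of f at 0 has rank 0. Corank 2; j^3 = v*(u^2 + 8*u*v + 17*v^2) splits into three distinct lines over C (the quadratic factor has nonzero discriminant), so D_4. The Hessian of g at 0 has rank 0. Corank 2; j^3 = -(2*u - v)*(5*u^2 - 4*u*v + v^2) splits into three distinct lines over C (the quadratic factor has nonzero discriminant), so D_4. Both have type D_4, hence right-equivalent.

Yes.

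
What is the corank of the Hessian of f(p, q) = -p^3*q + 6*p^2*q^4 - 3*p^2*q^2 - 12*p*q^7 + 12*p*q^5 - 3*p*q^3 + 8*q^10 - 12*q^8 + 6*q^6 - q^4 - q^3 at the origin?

2

The Hessian at 0 is [[0, 0], [0, 0]] of rank 0; hence corank 2.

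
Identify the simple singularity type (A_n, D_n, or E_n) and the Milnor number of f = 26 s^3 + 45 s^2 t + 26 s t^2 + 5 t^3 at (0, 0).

Type D_4, Milnor number mu = 4.

The Hessian of f at 0 has rank 0. Corank 2; j^3 = (2*s + t)*(13*s^2 + 16*s*t + 5*t^2) splits into three distinct lines over C (the quadratic factor has nonzero discriminant), so D_4.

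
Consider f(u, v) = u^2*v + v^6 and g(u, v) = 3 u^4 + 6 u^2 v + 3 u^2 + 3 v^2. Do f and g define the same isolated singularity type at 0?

The Hessian of f at 0 has rank 0. Corank 2; j^3 = u^2*v has shape L^2 M (L != M), so D-series; mu = 7 gives D_7. The Hessian of g at 0 has rank 2. Corank 0: nondegenerate Morse point, so A_1. f is D_7 but g is A_1, hence not right-equivalent.

No.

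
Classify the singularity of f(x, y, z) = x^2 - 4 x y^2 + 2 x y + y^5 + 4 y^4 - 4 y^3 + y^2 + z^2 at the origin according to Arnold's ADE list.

The Hessian of f at 0 has rank 2. Corank 1: A-series; mu = 4 gives A_4.

A_{4}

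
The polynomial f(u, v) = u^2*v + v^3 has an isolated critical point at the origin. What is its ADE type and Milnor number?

Type D_{4}, Milnor number mu = 4.

The Hessian of f at 0 is [[0, 0], [0, 0]] with rank 0, so corank 2. A Groebner basis of the Jacobian ideal J(f) in C{u,v} is {v^3, u^2 + 3*v^2, u*v}; counting standard monomials gives mu = 4. Corank 2; j^3 = v*(u^2 + v^2) splits into three distinct lines over C (the quadratic factor has nonzero discriminant), so D_4.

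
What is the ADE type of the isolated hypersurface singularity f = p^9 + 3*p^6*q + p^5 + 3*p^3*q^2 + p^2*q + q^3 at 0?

D_4

The Hessian of f at 0 is [[0, 0], [0, 0]] with rank 0, so corank 2. A Groebner basis of the Jacobian ideal J(f) in C{p,q} is {q^3, p^2 + 3*q^2, p*q}; counting standard monomials gives mu = 4. Corank 2; j^3 = q*(p^2 + q^2) splits into three distinct lines over C (the quadratic factor has nonzero discriminant), so D_4.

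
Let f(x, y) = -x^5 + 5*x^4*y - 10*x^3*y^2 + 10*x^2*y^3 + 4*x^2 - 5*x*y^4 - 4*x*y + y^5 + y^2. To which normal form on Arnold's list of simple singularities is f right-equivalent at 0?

The Hessian of f at 0 has rank 1. Corank 1: A-series; mu = 4 gives A_4.

A4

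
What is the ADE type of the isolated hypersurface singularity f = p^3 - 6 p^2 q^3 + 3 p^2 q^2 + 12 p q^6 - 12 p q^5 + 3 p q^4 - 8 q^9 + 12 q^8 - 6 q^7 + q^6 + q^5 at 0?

The Hessian of f at 0 is [[0, 0], [0, 0]] with rank 0, so corank 2. A Groebner basis of the Jacobian ideal J(f) in C{p,q} is {-p^2/4 + p*q^3 - p*q^2/2, q^4, p^3, p^2*q + p^2/2 + p*q^2}; counting standard monomials gives mu = 8. Corank 2; j^3 = p^3 is a perfect cube, so E-series; the 5-jet and mu = 8 give E_8.

E_8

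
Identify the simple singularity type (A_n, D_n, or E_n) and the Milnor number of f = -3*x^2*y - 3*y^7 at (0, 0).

Type D_8, Milnor number mu = 8.

The Hessian of f at 0 is [[0, 0], [0, 0]] with rank 0, so corank 2. A Groebner basis of the Jacobian ideal J(f) in C{x,y} is {x^2/7 + y^6, x^3, x*y}; counting standard monomials gives mu = 8. Corank 2; j^3 = -3*x^2*y has shape L^2 M (L != M), so D-series; mu = 8 gives D_8.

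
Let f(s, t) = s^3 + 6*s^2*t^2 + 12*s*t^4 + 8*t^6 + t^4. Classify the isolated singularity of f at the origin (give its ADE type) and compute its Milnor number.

The Hessian of f at 0 has rank 0. Corank 2; j^3 = s^3 is a perfect cube, so E-series; the 4-jet and mu = 6 give E_6.

Type E_{6}, Milnor number mu = 6.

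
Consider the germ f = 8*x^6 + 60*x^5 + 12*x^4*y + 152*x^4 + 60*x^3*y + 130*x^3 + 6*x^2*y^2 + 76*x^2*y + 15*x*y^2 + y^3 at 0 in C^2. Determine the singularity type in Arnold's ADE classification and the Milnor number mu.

Type D_4, Milnor number mu = 4.

The Hessian of f at 0 has rank 0. Corank 2; j^3 = (5*x + y)*(26*x^2 + 10*x*y + y^2) splits into three distinct lines over C (the quadratic factor has nonzero discriminant), so D_4.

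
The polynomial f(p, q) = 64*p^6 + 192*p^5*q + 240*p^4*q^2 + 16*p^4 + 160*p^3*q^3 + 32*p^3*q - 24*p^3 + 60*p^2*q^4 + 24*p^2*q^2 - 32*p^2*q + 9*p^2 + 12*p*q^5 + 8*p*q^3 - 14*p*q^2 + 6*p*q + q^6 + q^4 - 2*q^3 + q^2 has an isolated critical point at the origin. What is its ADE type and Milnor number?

The Hessian of f at 0 has rank 1. Corank 1: A-series; mu = 5 gives A_5.

Type A_{5}, Milnor number mu = 5.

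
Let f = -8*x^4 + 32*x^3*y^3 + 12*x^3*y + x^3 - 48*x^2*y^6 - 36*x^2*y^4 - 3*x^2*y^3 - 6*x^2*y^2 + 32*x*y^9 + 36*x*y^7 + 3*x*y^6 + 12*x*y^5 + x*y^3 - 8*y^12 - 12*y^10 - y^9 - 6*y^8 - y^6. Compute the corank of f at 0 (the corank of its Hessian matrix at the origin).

Hessian at 0 has rank 0.

2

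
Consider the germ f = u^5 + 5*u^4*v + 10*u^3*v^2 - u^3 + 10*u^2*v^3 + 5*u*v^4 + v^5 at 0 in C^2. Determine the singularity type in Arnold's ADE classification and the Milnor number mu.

Type E_{8}, Milnor number mu = 8.

The Hessian of f at 0 is [[0, 0], [0, 0]] with rank 0, so corank 2. A Groebner basis of the Jacobian ideal J(f) in C{u,v} is {v^5, u*v^3 + v^4/4, u^2}; counting standard monomials gives mu = 8. Corank 2; j^3 = -u^3 is a perfect cube, so E-series; the 5-jet and mu = 8 give E_8.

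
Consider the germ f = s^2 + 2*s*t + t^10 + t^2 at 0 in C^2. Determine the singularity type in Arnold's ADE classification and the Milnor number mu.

The Hessian of f at 0 has rank 1. Corank 1: A-series; mu = 9 gives A_9.

Type A_{9}, Milnor number mu = 9.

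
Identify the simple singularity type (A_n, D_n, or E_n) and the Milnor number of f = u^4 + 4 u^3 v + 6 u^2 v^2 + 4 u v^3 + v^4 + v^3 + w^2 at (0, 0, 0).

The Hessian of f at 0 is [[0, 0, 0], [0, 0, 0], [0, 0, 2]] with rank 1, so corank 2. A Groebner basis of the Jacobian ideal J(f) in C{u,v,w} is {u^3 + 3*u^2*v, v^2, w}; counting standard monomials gives mu = 6. Corank 2; j^3 = v^3 is a perfect cube, so E-series; the 4-jet and mu = 6 give E_6.

Type E6, Milnor number mu = 6.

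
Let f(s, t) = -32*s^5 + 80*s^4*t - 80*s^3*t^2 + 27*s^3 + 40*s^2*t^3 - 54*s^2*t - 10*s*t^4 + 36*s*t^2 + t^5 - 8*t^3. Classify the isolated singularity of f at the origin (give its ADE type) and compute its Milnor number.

Type E_8, Milnor number mu = 8.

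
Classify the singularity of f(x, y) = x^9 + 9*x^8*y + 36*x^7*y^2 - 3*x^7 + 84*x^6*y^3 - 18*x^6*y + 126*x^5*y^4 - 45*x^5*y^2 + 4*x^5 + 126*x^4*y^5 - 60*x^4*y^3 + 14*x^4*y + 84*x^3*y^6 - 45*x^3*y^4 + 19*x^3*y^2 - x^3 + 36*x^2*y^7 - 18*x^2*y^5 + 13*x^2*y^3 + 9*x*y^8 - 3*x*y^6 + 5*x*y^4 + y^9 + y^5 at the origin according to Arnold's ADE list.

The Hessian of f at 0 has rank 0. Corank 2; j^3 = -x^3 is a perfect cube, so E-series; the 5-jet and mu = 8 give E_8.

E_{8}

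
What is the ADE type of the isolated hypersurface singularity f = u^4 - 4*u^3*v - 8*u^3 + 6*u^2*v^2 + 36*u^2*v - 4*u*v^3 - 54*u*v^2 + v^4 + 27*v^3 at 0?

E_6

The Hessian of f at 0 has rank 0. Corank 2; j^3 = -(2*u - 3*v)^3 is a perfect cube, so E-series; the 4-jet and mu = 6 give E_6.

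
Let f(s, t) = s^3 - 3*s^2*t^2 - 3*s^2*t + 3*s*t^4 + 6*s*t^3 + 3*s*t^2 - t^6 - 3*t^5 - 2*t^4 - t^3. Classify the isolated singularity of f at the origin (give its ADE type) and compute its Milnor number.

The Hessian of f at 0 is [[0, 0], [0, 0]] with rank 0, so corank 2. A Groebner basis of the Jacobian ideal J(f) in C{s,t} is {s^3 - 3*s^2/2 + 3*s*t - 3*t^2/2, s^2*t - s^2 + 2*s*t - t^2, -s^2/2 + s*t^2 + s*t - t^2/2, t^3}; counting standard monomials gives mu = 6. Corank 2; j^3 = (s - t)^3 is a perfect cube, so E-series; the 4-jet and mu = 6 give E_6.

Type E_{6}, Milnor number mu = 6.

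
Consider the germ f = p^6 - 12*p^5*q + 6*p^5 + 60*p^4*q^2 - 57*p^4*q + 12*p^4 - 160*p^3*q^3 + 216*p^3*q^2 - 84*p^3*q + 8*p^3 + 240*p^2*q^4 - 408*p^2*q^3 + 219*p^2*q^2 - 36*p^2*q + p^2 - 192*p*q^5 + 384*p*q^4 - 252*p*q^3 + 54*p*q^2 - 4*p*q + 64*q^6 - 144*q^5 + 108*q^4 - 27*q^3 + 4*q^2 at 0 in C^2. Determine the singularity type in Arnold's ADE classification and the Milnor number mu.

The Hessian of f at 0 has rank 1. Corank 1: A-series; mu = 2 gives A_2.

Type A2, Milnor number mu = 2.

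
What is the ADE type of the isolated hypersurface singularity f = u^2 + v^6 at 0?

A_{5}

The Hessian of f at 0 has rank 1. Corank 1: A-series; mu = 5 gives A_5.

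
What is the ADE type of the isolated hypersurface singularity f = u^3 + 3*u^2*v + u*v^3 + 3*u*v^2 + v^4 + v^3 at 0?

E_7

The Hessian of f at 0 has rank 0. Corank 2; j^3 = (u + v)^3 is a perfect cube, so E-series; the 4-jet and mu = 7 give E_7.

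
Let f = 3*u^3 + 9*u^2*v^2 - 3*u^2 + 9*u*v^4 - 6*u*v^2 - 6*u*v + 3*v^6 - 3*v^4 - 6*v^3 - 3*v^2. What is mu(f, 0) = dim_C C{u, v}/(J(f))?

2

The Hessian of f at 0 has rank 1. Corank 1: A-series; mu = 2 gives A_2.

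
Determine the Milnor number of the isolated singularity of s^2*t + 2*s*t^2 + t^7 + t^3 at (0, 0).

The Hessian of f at 0 has rank 0. Corank 2; j^3 = t*(s + t)^2 has shape L^2 M (L != M), so D-series; mu = 8 gives D_8.

8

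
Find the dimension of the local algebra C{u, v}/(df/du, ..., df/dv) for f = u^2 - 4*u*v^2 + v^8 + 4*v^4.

7

The Hessian of f at 0 has rank 1. Corank 1: A-series; mu = 7 gives A_7.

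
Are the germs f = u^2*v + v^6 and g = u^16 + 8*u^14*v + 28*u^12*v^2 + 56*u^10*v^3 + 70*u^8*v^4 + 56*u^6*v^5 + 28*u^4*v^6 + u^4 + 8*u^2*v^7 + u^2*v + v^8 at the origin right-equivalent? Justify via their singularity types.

The Hessian of f at 0 is [[0, 0], [0, 0]] with rank 0, so corank 2. A Groebner basis of the Jacobian ideal J(f) in C{u,v} is {u^2/6 + v^5, u^3, u*v}; counting standard monomials gives mu = 7. Corank 2; j^3 = u^2*v has shape L^2 M (L != M), so D-series; mu = 7 gives D_7. The Hessian of g at 0 is [[0, 0], [0, 0]] with rank 0, so corank 2. A Groebner basis of the Jacobian ideal J(g) in C{u,v} is {u^2/8 + v^7, u^3, u*v}; counting standard monomials gives mu = 9. Corank 2; j^3 = u^2*v has shape L^2 M (L != M), so D-series; mu = 9 gives D_9. f is D_7 but g is D_9, hence not right-equivalent.

No.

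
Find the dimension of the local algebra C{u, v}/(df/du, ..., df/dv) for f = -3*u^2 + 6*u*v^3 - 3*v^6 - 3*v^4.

The Hessian of f at 0 has rank 1. Corank 1: A-series; mu = 3 gives A_3.

3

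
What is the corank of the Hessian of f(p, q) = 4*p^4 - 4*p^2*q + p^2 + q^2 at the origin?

0

Hessian at 0 has rank 2.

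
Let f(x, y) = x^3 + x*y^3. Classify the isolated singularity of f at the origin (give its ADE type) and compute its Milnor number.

Type E7, Milnor number mu = 7.

The Hessian of f at 0 is [[0, 0], [0, 0]] with rank 0, so corank 2. A Groebner basis of the Jacobian ideal J(f) in C{x,y} is {x^3, x*y^2, 3*x^2 + y^3}; counting standard monomials gives mu = 7. Corank 2; j^3 = x^3 is a perfect cube, so E-series; the 4-jet and mu = 7 give E_7.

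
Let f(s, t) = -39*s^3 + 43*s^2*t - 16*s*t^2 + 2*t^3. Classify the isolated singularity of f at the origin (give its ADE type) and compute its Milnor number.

The Hessian of f at 0 is [[0, 0], [0, 0]] with rank 0, so corank 2. A Groebner basis of the Jacobian ideal J(f) in C{s,t} is {t^3, s^2 - 2*t^2/23, s*t - 7*t^2/23}; counting standard monomials gives mu = 4. Corank 2; j^3 = -(3*s - t)*(13*s^2 - 10*s*t + 2*t^2) splits into three distinct lines over C (the quadratic factor has nonzero discriminant), so D_4.

Type D_4, Milnor number mu = 4.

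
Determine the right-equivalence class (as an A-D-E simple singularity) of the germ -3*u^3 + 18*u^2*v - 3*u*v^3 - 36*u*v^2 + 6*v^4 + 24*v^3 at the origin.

E7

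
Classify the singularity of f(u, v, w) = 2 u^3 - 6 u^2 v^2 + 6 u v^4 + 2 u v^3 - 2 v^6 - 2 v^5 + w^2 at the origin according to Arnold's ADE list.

E_7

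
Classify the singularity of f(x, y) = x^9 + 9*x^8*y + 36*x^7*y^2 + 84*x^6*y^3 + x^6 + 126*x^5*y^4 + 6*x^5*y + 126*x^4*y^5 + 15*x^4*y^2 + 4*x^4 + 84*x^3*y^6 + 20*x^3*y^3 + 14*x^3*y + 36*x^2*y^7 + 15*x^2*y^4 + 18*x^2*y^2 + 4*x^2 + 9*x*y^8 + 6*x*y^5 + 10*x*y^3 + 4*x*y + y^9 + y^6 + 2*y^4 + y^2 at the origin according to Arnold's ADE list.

A_{8}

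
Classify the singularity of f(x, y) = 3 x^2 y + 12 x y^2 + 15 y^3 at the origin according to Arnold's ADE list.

D_4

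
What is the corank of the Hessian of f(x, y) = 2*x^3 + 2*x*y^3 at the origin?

2

Hessian at 0 has rank 0.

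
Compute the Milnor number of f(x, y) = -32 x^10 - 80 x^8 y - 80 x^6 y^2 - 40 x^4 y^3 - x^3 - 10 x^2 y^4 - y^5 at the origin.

The Hessian of f at 0 has rank 0. Corank 2; j^3 = -x^3 is a perfect cube, so E-series; the 5-jet and mu = 8 give E_8.

8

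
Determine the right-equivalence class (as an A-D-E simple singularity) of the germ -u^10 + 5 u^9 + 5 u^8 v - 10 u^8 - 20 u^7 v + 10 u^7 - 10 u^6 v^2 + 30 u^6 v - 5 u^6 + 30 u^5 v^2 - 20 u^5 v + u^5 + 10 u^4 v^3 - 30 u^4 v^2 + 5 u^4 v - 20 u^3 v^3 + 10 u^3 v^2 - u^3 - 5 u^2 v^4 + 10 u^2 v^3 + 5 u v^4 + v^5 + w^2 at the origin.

E_8

The Hessian of f at 0 has rank 1. Corank 2; j^3 = -u^3 is a perfect cube, so E-series; the 5-jet and mu = 8 give E_8.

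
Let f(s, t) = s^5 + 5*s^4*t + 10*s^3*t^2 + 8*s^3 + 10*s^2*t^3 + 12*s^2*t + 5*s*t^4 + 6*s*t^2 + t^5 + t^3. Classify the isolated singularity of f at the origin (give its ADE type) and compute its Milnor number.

Type E_{8}, Milnor number mu = 8.

The Hessian of f at 0 has rank 0. Corank 2; j^3 = (2*s + t)^3 is a perfect cube, so E-series; the 5-jet and mu = 8 give E_8.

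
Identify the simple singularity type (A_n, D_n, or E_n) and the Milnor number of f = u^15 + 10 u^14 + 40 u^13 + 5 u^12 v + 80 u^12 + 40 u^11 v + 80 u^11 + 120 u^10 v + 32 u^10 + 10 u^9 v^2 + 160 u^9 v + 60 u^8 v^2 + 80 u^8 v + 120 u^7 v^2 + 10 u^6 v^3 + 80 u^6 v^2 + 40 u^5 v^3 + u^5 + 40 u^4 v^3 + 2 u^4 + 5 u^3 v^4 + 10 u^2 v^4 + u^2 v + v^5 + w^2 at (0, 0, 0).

Type D6, Milnor number mu = 6.

The Hessian of f at 0 has rank 1. Corank 2; j^3 = u^2*v has shape L^2 M (L != M), so D-series; mu = 6 gives D_6.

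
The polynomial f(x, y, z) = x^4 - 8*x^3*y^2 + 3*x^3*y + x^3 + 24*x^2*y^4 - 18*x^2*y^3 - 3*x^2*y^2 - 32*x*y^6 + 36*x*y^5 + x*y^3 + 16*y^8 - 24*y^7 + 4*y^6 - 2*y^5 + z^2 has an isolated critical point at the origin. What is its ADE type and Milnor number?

The Hessian of f at 0 is [[0, 0, 0], [0, 0, 0], [0, 0, 2]] with rank 1, so corank 2. A Groebner basis of the Jacobian ideal J(f) in C{x,y,z} is {-3*x^2/19 + y^4 - y^3/19, x^3, x^2*y + x^2/19 + y^3/57, -8*x^2/19 + x*y^2 - 8*y^3/57, z}; counting standard monomials gives mu = 7. Corank 2; j^3 = x^3 is a perfect cube, so E-series; the 4-jet and mu = 7 give E_7.

Type E_{7}, Milnor number mu = 7.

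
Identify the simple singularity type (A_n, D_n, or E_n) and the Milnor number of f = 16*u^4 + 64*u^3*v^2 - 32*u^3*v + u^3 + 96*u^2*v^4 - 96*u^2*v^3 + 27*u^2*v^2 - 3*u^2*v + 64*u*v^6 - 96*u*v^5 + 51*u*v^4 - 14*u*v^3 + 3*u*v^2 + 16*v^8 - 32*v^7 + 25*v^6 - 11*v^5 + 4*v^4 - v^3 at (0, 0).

Type E_6, Milnor number mu = 6.

The Hessian of f at 0 is [[0, 0], [0, 0]] with rank 0, so corank 2. A Groebner basis of the Jacobian ideal J(f) in C{u,v} is {u^3 - 3*u^2/2 + 3*u*v - 3*v^2/2, u^2*v - 2*u^2 + 4*u*v - 2*v^2, -5*u^2/2 + u*v^2 + 5*u*v - 5*v^2/2, -3*u^2 + 6*u*v + v^3 - 3*v^2}; counting standard monomials gives mu = 6. Corank 2; j^3 = (u - v)^3 is a perfect cube, so E-series; the 4-jet and mu = 6 give E_6.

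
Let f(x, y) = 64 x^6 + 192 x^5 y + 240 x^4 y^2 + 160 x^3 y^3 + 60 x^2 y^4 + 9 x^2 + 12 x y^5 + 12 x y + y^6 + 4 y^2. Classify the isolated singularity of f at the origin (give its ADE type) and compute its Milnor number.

Type A5, Milnor number mu = 5.

The Hessian of f at 0 has rank 1. Corank 1: A-series; mu = 5 gives A_5.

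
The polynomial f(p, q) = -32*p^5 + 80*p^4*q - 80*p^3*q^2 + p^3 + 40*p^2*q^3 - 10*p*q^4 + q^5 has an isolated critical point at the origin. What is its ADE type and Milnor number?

The Hessian of f at 0 has rank 0. Corank 2; j^3 = p^3 is a perfect cube, so E-series; the 5-jet and mu = 8 give E_8.

Type E_{8}, Milnor number mu = 8.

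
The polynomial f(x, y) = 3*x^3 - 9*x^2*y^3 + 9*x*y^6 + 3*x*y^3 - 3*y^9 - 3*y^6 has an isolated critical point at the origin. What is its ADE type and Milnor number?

Type E_7, Milnor number mu = 7.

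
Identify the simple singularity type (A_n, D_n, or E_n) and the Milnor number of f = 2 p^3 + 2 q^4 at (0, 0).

The Hessian of f at 0 has rank 0. Corank 2; j^3 = 2*p^3 is a perfect cube, so E-series; the 4-jet and mu = 6 give E_6.

Type E6, Milnor number mu = 6.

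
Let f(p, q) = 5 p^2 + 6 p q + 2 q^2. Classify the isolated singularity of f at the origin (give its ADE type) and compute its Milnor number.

Type A1, Milnor number mu = 1.

The Hessian of f at 0 is [[10, 6], [6, 4]] with rank 2, so corank 0. A Groebner basis of the Jacobian ideal J(f) in C{p,q} is {p, q}; counting standard monomials gives mu = 1. Corank 0: nondegenerate Morse point, so A_1.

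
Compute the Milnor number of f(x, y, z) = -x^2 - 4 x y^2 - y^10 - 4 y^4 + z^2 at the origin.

9

The Hessian of f at 0 is [[-2, 0, 0], [0, 0, 0], [0, 0, 2]] with rank 2, so corank 1. A Groebner basis of the Jacobian ideal J(f) in C{x,y,z} is {x^5, x^4*y, x/2 + y^2, z}; counting standard monomials gives mu = 9. Corank 1: A-series; mu = 9 gives A_9.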